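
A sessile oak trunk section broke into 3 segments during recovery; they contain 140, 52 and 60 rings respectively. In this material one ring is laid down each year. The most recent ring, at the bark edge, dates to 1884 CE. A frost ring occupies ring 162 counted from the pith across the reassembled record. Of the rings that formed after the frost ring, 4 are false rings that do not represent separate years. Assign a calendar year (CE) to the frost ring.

Total rings = 140 + 52 + 60 = 252.
The frost ring sits at ring 162 from the pith, so 252 − 162 = 90 rings formed after it.
Removing the 4 false rings leaves 90 − 4 = 86 true rings beyond the frost ring.
1884 − 86 = 1798 CE.

1798 CE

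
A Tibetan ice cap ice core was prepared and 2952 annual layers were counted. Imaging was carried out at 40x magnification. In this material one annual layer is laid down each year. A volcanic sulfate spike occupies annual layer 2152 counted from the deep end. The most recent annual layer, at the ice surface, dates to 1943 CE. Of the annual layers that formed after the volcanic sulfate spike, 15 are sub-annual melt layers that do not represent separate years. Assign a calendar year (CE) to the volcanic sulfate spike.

Between annual layer 2152 and the ice surface there are 2952 − 2152 = 800 annual layers.
Removing the 15 false annual layers leaves 800 − 15 = 785 true annual layers beyond the volcanic sulfate spike.
Counting back 785 years from 1943 CE places the volcanic sulfate spike in 1943 − 785 = 1158 CE.

1158 CE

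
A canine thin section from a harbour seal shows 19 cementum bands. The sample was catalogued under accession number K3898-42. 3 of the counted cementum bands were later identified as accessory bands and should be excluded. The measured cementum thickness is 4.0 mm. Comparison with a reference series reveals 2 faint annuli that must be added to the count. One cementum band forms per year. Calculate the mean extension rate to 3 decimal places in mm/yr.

0.222 mm/yr

True cementum band count = 19 − 3 + 2 = 18.
Mean rate = 4.0 mm / 18 years ≈ 0.222 mm/yr.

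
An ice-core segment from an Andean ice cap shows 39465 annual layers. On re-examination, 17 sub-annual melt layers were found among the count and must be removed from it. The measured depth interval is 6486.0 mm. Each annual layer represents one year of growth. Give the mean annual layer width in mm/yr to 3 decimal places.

0.164 mm/yr

Adjusted count: 39465 − 17 = 39448 annual layers.
Mean rate = 6486.0 mm / 39448 years ≈ 0.164 mm/yr.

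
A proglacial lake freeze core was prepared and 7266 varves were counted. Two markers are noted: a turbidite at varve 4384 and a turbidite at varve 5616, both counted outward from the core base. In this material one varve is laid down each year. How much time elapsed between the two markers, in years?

Separation: 5616 − 4384 = 1232 varves.
At one varve per year, 1232 years elapsed between them.

1232 years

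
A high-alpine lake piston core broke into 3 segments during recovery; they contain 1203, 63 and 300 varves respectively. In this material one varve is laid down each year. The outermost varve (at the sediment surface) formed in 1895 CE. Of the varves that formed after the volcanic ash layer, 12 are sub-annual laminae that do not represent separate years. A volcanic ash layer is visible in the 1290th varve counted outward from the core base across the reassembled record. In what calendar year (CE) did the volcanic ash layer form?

Total varves = 1203 + 63 + 300 = 1566.
The volcanic ash layer sits at varve 1290 from the core base, so 1566 − 1290 = 276 varves formed after it.
Excluding 12 false varves: 276 − 12 = 264.
The varve at the sediment surface is 1895 CE, so the volcanic ash layer dates to 1895 − 264 = 1631 CE.

1631 CE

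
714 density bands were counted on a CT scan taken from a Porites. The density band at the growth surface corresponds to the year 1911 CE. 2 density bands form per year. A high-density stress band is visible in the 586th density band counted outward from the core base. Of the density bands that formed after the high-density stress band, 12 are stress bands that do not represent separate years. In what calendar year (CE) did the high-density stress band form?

1853 CE

714 − 586 = 128 density bands lie beyond the high-density stress band toward the growth surface.
128 − 12 false = 116 true density bands after the high-density stress band.
With 2 density bands per year, 116 / 2 = 58 years.
Counting back 58 years from 1911 CE places the high-density stress band in 1911 − 58 = 1853 CE.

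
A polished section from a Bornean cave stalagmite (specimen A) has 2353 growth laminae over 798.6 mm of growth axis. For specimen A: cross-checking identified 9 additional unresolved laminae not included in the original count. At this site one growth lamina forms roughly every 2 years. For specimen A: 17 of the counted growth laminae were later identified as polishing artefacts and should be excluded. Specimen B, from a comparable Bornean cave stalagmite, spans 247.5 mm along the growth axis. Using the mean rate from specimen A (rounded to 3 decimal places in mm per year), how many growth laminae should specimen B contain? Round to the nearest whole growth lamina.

728 growth laminae

Specimen A: true growth lamina count = 2353 − 17 + 9 = 2345.
Specimen A: multiplying by 2 years per growth lamina: 2345 × 2 = 4690 years.
A: Mean rate = 798.6 mm / 4690 years ≈ 0.170 mm/year.
Specimen B: 247.5 mm / 0.170 mm per year = 1455.88 years; at 2 years per growth lamina that is 1455.88 / 2 ≈ 728 growth laminae.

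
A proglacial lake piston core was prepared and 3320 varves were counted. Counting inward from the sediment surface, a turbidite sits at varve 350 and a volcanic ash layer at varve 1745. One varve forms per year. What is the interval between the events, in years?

1745 − 350 = 1395 varves lie between the two events.
One varve per year makes the interval 1395 years.

1395 years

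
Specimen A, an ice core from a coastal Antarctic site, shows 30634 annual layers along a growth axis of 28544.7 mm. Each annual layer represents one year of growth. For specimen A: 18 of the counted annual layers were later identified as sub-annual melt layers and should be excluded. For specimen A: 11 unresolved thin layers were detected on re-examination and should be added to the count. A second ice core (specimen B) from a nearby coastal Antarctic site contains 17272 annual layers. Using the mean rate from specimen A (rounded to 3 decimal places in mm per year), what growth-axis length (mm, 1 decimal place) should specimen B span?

Specimen A: true annual layer count = 30634 − 18 + 11 = 30627.
A: Mean rate = 28544.7 mm / 30627 years ≈ 0.932 mm/yr.
B's length ≈ 0.932 × 17272 = 16097.5 mm.

16097.5 mm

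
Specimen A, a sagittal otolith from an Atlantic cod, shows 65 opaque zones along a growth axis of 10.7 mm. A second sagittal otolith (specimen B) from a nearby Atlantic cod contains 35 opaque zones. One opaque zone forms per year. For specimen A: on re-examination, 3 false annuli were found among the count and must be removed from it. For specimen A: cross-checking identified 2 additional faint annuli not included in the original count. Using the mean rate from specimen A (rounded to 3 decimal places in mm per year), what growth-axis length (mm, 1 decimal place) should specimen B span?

5.8 mm

Specimen A: after corrections the count is 65 − 3 + 2 = 64 opaque zones.
A: 10.7 mm over 64 years gives 10.7 / 64 ≈ 0.167 mm/year.
For B, 0.167 mm/year × 35 years = 5.8 mm.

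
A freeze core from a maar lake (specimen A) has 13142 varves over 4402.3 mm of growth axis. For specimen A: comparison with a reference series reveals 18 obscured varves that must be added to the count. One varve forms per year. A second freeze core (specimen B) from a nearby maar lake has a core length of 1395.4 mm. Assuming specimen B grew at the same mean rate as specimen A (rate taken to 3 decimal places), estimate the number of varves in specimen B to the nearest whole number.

4165 varves

Specimen A: true varve count = 13142 + 18 = 13160.
A: Mean rate = 4402.3 mm / 13160 years ≈ 0.335 mm/yr.
Specimen B: 1395.4 mm / 0.335 mm per year = 4165.37 years ≈ 4165 varves.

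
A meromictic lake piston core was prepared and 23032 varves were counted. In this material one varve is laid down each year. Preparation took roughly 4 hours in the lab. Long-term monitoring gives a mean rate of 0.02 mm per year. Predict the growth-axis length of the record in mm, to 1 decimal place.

23032 years of growth are recorded.
Predicted length = 0.02 mm/year × 23032 years = 460.6 mm.

460.6 mm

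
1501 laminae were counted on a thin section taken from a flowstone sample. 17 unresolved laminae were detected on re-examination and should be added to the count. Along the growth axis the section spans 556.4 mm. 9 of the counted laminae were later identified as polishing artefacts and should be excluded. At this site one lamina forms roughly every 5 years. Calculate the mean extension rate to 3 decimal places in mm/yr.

Adjusted count: 1501 − 9 + 17 = 1509 laminae.
Multiplying by 5 years per lamina: 1509 × 5 = 7545 years.
Extension rate ≈ 556.4 / 7545 = 0.074 mm/yr.

0.074 mm/yr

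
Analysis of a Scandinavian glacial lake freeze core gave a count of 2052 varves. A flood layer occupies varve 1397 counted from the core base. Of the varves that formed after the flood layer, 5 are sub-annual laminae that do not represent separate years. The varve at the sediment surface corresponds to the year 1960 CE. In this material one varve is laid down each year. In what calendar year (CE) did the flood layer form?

Between varve 1397 and the sediment surface there are 2052 − 1397 = 655 varves.
Removing the 5 false varves leaves 655 − 5 = 650 true varves beyond the flood layer.
1960 − 650 = 1310 CE.

1310 CE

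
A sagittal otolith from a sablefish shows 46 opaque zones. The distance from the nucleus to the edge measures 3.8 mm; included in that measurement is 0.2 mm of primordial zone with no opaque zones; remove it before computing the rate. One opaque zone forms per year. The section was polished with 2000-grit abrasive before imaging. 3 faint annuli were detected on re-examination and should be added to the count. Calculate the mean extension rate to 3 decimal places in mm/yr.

Correcting the raw count gives 46 + 3 = 49 true opaque zones.
Removing the 0.2 mm offcut leaves 3.8 − 0.2 = 3.6 mm.
Extension rate ≈ 3.6 / 49 = 0.073 mm/yr.

0.073 mm/yr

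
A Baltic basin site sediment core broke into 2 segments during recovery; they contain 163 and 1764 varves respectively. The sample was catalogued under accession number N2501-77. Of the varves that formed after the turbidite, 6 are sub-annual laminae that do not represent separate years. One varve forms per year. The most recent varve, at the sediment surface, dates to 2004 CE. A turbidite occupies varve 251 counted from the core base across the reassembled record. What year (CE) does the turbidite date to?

Total varves = 163 + 1764 = 1927.
1927 − 251 = 1676 varves lie beyond the turbidite toward the sediment surface.
Removing the 6 false varves leaves 1676 − 6 = 1670 true varves beyond the turbidite.
2004 − 1670 = 334 CE.

334 CE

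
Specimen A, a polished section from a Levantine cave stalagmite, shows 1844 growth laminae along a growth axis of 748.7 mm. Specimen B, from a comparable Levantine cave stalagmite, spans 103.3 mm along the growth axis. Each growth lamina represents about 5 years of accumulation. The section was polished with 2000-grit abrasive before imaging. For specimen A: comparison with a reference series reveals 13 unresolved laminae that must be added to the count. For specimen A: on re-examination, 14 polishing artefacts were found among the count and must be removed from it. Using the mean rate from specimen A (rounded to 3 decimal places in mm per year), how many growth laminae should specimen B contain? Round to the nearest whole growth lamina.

Specimen A: correcting the raw count gives 1844 − 14 + 13 = 1843 true growth laminae.
Specimen A: multiplying by 5 years per growth lamina: 1843 × 5 = 9215 years.
A: Extension rate ≈ 748.7 / 9215 = 0.081 mm/yr.
B spans 103.3 / 0.081 = 1275.31 years; at 5 years per growth lamina that is 1275.31 / 5 ≈ 255 growth laminae.

255 growth laminae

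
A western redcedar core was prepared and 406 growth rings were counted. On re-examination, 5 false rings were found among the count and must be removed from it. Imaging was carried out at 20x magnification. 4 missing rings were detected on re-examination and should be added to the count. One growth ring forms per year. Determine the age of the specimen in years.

True growth ring count = 406 − 5 + 4 = 405.
With a one-to-one growth ring periodicity this is 405 years.

405 years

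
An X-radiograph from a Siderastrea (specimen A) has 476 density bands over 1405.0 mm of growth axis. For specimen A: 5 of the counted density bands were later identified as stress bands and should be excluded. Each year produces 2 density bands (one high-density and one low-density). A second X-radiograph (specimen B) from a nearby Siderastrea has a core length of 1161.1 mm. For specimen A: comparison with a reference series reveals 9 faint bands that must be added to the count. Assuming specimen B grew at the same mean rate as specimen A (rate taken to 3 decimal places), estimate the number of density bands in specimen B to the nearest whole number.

397 density bands

Specimen A: true density band count = 476 − 5 + 9 = 480.
Specimen A: dividing by 2 density bands per year: 480 / 2 = 240 years.
A: Extension rate ≈ 1405.0 / 240 = 5.854 mm/yr.
For B, 1161.1 / 5.854 = 198.34 years; at 2 density bands per year that is 198.34 × 2 ≈ 397 density bands.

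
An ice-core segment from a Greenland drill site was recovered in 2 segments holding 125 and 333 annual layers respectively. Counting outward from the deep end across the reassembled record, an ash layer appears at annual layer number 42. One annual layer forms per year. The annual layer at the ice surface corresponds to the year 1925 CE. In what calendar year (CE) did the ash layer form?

1509 CE

Total annual layers = 125 + 333 = 458.
Between annual layer 42 and the ice surface there are 458 − 42 = 416 annual layers.
The annual layer at the ice surface is 1925 CE, so the ash layer dates to 1925 − 416 = 1509 CE.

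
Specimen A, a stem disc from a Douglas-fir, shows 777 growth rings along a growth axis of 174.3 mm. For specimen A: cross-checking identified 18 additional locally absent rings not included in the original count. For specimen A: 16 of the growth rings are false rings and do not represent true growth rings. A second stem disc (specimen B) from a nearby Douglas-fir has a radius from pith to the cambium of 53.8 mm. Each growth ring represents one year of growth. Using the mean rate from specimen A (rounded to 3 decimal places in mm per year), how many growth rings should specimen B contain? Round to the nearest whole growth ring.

Specimen A: true growth ring count = 777 − 16 + 18 = 779.
A: 174.3 mm over 779 years gives 174.3 / 779 ≈ 0.224 mm/year.
For B, 53.8 / 0.224 = 240.18 years ≈ 240 growth rings.

240 growth rings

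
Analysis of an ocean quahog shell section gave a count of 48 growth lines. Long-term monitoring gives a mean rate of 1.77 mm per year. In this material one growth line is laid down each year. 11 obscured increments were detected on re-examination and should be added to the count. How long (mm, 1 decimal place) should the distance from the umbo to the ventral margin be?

After corrections the count is 48 + 11 = 59 growth lines.
Length ≈ 1.77 × 59 = 104.4 mm.

104.4 mm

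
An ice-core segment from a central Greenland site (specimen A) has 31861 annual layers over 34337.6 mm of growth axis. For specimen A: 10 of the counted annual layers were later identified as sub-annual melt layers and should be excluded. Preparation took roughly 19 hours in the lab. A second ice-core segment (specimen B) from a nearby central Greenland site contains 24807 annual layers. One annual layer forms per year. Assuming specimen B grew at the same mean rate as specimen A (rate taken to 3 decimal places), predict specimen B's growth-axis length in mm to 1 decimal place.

26741.9 mm

Specimen A: true annual layer count = 31861 − 10 = 31851.
A: 34337.6 mm over 31851 years gives 34337.6 / 31851 ≈ 1.078 mm per year.
Length of B = 1.078 × 24807 = 26741.9 mm.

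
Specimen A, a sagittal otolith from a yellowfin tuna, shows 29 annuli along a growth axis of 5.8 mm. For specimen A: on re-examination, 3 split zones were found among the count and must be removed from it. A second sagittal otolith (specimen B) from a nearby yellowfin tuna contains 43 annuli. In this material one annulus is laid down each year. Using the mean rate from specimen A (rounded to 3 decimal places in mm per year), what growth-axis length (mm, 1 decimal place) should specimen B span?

9.6 mm

Specimen A: true annulus count = 29 − 3 = 26.
A: Mean rate = 5.8 mm / 26 years ≈ 0.223 mm per year.
For B, 0.223 mm/year × 43 years = 9.6 mm.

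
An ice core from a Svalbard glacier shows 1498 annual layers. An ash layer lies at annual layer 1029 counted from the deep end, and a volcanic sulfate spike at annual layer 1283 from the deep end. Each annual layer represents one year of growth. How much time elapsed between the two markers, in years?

254 years

Separation: 1283 − 1029 = 254 annual layers.
That is 254 years at one annual layer per year.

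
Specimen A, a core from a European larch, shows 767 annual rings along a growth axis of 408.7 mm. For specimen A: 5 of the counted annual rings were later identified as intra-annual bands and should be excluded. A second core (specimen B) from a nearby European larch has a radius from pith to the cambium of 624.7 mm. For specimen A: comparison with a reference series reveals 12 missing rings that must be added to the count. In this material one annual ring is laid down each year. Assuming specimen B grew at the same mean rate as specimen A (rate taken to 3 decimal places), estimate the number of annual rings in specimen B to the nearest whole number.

Specimen A: correcting the raw count gives 767 − 5 + 12 = 774 true annual rings.
A: 408.7 mm over 774 years gives 408.7 / 774 ≈ 0.528 mm/yr.
B spans 624.7 / 0.528 = 1183.14 years ≈ 1183 annual rings.

1183 annual rings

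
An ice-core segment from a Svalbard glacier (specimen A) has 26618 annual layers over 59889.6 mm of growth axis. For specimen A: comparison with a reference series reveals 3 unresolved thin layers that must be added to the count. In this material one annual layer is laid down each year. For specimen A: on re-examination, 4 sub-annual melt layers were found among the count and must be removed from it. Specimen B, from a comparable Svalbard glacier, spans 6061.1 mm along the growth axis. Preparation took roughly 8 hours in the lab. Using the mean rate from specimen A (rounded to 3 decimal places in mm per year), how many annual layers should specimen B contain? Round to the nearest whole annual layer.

2694 annual layers

Specimen A: after corrections the count is 26618 − 4 + 3 = 26617 annual layers.
A: 59889.6 mm over 26617 years gives 59889.6 / 26617 ≈ 2.250 mm per year.
B spans 6061.1 / 2.250 = 2693.82 years ≈ 2694 annual layers.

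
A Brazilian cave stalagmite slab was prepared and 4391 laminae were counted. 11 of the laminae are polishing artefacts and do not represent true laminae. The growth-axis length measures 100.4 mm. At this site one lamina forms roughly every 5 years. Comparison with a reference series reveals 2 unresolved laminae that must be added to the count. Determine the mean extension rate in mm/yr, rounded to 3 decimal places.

0.005 mm/yr

Correcting the raw count gives 4391 − 11 + 2 = 4382 true laminae.
4382 laminae at 5 years each span 4382 × 5 = 21910 years.
Mean rate = 100.4 mm / 21910 years ≈ 0.005 mm/yr.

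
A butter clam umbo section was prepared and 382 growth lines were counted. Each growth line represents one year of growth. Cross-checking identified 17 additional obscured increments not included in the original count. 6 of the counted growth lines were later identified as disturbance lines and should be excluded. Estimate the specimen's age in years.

True growth line count = 382 − 6 + 17 = 393.
With a one-to-one growth line periodicity this is 393 years.

393 yr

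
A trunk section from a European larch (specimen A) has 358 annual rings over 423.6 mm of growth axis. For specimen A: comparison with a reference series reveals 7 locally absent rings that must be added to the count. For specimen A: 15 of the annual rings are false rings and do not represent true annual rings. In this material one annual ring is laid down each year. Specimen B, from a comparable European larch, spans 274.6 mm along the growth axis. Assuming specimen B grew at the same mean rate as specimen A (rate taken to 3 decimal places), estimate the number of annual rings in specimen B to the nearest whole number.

227 annual rings

Specimen A: correcting the raw count gives 358 − 15 + 7 = 350 true annual rings.
A: 423.6 mm over 350 years gives 423.6 / 350 ≈ 1.210 mm/year.
Specimen B: 274.6 mm / 1.210 mm per year = 226.94 years ≈ 227 annual rings.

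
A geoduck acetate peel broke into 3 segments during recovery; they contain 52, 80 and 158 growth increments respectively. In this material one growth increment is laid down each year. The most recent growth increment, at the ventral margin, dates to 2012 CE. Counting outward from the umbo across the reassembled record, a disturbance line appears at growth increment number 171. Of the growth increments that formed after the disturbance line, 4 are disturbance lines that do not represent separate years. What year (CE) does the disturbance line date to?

Total growth increments = 52 + 80 + 158 = 290.
The disturbance line sits at growth increment 171 from the umbo, so 290 − 171 = 119 growth increments formed after it.
Removing the 4 false growth increments leaves 119 − 4 = 115 true growth increments beyond the disturbance line.
The growth increment at the ventral margin is 2012 CE, so the disturbance line dates to 2012 − 115 = 1897 CE.

1897 CE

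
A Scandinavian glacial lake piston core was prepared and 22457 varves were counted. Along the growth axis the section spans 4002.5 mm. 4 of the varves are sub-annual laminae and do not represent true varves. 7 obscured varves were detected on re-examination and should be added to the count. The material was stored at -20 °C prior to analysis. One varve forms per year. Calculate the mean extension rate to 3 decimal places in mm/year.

0.178 mm/year

True varve count = 22457 − 4 + 7 = 22460.
Extension rate ≈ 4002.5 / 22460 = 0.178 mm/year.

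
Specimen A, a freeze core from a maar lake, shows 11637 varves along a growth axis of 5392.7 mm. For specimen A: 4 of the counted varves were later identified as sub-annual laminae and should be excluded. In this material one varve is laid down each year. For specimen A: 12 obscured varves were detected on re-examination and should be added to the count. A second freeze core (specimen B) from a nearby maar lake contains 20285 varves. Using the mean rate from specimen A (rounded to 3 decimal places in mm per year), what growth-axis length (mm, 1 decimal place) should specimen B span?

Specimen A: adjusted count: 11637 − 4 + 12 = 11645 varves.
A: Extension rate ≈ 5392.7 / 11645 = 0.463 mm/yr.
For B, 0.463 mm/year × 20285 years = 9392.0 mm.

9392.0 mm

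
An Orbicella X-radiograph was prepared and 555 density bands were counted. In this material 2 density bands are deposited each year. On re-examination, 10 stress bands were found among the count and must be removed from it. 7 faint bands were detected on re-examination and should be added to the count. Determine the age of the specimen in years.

Adjusted count: 555 − 10 + 7 = 552 density bands.
552 density bands at 2 per year is 552 / 2 = 276 years.

276 years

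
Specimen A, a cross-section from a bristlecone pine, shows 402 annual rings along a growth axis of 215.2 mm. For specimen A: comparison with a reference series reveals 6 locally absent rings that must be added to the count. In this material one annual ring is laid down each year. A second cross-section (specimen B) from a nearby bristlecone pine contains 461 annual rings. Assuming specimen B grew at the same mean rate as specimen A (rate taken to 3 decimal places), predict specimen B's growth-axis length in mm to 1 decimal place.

242.9 mm

Specimen A: true annual ring count = 402 + 6 = 408.
A: 215.2 mm over 408 years gives 215.2 / 408 ≈ 0.527 mm per year.
For B, 0.527 mm/year × 461 years = 242.9 mm.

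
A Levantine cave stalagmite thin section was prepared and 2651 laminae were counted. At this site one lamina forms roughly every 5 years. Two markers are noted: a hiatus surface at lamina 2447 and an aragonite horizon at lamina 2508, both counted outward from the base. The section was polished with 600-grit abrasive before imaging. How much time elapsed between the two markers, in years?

305 years

2508 − 2447 = 61 laminae lie between the two events.
At 5 years per lamina, 61 × 5 = 305 years.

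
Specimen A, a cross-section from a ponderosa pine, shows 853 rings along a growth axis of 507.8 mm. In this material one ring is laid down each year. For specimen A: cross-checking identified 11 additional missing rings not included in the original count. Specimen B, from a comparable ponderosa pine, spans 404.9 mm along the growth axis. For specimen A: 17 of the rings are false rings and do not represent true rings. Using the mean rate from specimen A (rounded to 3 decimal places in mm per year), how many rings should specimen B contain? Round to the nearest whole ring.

Specimen A: true ring count = 853 − 17 + 11 = 847.
A: Mean rate = 507.8 mm / 847 years ≈ 0.600 mm per year.
B spans 404.9 / 0.600 = 674.83 years ≈ 675 rings.

675 rings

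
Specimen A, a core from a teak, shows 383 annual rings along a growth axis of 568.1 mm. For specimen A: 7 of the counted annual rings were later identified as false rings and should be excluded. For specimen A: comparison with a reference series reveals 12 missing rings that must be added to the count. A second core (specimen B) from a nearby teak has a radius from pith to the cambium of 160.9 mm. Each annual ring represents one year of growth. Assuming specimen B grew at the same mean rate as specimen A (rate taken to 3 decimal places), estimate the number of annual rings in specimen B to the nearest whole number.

Specimen A: adjusted count: 383 − 7 + 12 = 388 annual rings.
A: Mean rate = 568.1 mm / 388 years ≈ 1.464 mm/year.
For B, 160.9 / 1.464 = 109.90 years ≈ 110 annual rings.

110 annual rings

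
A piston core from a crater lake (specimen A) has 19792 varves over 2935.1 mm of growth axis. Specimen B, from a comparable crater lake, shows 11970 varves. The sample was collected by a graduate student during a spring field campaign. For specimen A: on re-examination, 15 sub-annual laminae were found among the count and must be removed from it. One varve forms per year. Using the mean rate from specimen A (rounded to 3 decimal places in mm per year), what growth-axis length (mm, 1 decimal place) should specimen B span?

1771.6 mm

Specimen A: after corrections the count is 19792 − 15 = 19777 varves.
A: Extension rate ≈ 2935.1 / 19777 = 0.148 mm/yr.
For B, 0.148 mm/year × 11970 years = 1771.6 mm.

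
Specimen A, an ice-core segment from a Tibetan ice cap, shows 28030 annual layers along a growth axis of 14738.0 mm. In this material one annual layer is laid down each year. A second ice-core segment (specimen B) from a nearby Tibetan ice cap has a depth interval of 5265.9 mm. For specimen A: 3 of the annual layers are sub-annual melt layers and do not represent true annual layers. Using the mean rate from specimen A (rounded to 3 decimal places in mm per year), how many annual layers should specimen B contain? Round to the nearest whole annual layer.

Specimen A: adjusted count: 28030 − 3 = 28027 annual layers.
A: 14738.0 mm over 28027 years gives 14738.0 / 28027 ≈ 0.526 mm per year.
For B, 5265.9 / 0.526 = 10011.22 years ≈ 10011 annual layers.

10011 annual layers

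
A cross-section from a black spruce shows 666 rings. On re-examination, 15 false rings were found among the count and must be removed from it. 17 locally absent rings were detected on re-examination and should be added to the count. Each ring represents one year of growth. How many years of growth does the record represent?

After corrections the count is 666 − 15 + 17 = 668 rings.
With a one-to-one ring periodicity this is 668 years.

668 years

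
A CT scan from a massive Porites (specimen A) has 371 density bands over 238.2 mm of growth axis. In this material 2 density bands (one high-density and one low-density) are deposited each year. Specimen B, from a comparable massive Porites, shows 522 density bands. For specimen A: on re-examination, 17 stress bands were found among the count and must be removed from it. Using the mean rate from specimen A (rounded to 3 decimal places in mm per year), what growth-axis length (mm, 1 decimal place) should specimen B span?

Specimen A: adjusted count: 371 − 17 = 354 density bands.
Specimen A: 354 density bands at 2 per year is 354 / 2 = 177 years.
A: Mean rate = 238.2 mm / 177 years ≈ 1.346 mm per year.
Specimen B: with 2 density bands per year, 522 / 2 = 261 years. For B, 1.346 mm/year × 261 years = 351.3 mm.

351.3 mm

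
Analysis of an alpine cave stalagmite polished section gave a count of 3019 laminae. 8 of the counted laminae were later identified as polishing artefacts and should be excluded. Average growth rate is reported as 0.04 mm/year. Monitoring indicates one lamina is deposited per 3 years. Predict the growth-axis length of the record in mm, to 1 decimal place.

361.3 mm

After corrections the count is 3019 − 8 = 3011 laminae.
At 3 years per lamina, 3011 × 3 = 9033 years.
Length ≈ 0.04 × 9033 = 361.3 mm.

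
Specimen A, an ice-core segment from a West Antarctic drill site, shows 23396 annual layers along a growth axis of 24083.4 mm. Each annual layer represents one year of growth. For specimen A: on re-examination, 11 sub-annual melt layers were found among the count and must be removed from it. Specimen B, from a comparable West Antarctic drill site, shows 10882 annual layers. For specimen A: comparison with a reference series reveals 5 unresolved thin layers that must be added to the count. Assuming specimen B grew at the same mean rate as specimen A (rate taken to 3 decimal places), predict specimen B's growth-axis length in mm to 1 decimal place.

Specimen A: correcting the raw count gives 23396 − 11 + 5 = 23390 true annual layers.
A: Mean rate = 24083.4 mm / 23390 years ≈ 1.030 mm/yr.
B's length ≈ 1.030 × 10882 = 11208.5 mm.

11208.5 mm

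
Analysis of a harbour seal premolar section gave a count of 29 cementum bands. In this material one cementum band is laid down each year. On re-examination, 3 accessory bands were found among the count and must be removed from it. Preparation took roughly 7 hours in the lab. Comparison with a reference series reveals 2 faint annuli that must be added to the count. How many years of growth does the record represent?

Adjusted count: 29 − 3 + 2 = 28 cementum bands.
With a one-to-one cementum band periodicity this is 28 years.

28 years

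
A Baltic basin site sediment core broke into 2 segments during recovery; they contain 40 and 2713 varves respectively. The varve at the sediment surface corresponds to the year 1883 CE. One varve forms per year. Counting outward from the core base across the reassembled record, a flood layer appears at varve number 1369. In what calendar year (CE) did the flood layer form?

499 CE

Total varves = 40 + 2713 = 2753.
The flood layer sits at varve 1369 from the core base, so 2753 − 1369 = 1384 varves formed after it.
The varve at the sediment surface is 1883 CE, so the flood layer dates to 1883 − 1384 = 499 CE.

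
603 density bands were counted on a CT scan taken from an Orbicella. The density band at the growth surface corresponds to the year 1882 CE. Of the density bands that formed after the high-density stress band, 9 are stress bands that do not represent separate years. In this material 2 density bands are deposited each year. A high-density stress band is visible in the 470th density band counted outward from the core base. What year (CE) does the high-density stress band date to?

1820 CE

Between density band 470 and the growth surface there are 603 − 470 = 133 density bands.
Excluding 9 false density bands: 133 − 9 = 124.
With 2 density bands per year, 124 / 2 = 62 years.
1882 − 62 = 1820 CE.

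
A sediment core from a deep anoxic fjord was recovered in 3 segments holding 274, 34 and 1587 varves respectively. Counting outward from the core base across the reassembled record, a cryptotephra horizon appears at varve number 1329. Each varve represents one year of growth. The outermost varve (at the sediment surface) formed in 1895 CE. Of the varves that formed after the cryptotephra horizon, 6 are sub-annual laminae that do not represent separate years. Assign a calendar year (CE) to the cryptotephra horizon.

Total varves = 274 + 34 + 1587 = 1895.
Between varve 1329 and the sediment surface there are 1895 − 1329 = 566 varves.
566 − 6 false = 560 true varves after the cryptotephra horizon.
The varve at the sediment surface is 1895 CE, so the cryptotephra horizon dates to 1895 − 560 = 1335 CE.

1335 CE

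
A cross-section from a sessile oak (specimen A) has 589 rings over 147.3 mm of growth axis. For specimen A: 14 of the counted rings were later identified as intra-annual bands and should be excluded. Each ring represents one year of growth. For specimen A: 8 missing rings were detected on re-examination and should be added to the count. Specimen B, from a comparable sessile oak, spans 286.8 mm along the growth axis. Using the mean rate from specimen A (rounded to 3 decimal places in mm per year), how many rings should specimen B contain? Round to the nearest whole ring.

1134 rings

Specimen A: after corrections the count is 589 − 14 + 8 = 583 rings.
A: Extension rate ≈ 147.3 / 583 = 0.253 mm per year.
For B, 286.8 / 0.253 = 1133.60 years ≈ 1134 rings.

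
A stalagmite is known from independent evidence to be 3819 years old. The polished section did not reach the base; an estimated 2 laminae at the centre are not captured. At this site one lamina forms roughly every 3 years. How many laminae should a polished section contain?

One lamina every 3 years means 3819 / 3 = 1273 laminae.
Less the 2 uncaptured laminae: 1273 − 2 = 1271.

1271 laminae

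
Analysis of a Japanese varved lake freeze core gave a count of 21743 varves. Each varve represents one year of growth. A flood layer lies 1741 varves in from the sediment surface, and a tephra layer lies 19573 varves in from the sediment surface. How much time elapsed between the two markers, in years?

17832 years

Separation: 19573 − 1741 = 17832 varves.
That is 17832 years at one varve per year.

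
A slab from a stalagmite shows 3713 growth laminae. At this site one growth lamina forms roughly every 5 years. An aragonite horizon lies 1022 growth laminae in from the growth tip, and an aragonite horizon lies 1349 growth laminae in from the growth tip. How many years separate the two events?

Separation: 1349 − 1022 = 327 growth laminae.
Multiplying by 5 years per growth lamina: 327 × 5 = 1635 years.

1635 yr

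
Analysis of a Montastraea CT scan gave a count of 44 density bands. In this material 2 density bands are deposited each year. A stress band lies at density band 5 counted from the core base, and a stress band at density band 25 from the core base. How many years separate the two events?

The two markers are separated by 25 − 5 = 20 density bands.
With 2 density bands per year, 20 / 2 = 10 years.

10 years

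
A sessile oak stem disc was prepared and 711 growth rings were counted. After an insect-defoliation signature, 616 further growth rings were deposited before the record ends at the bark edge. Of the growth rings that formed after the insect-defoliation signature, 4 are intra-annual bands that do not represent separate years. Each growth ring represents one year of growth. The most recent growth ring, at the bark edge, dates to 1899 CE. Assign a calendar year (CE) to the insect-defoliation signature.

1287 CE

616 growth rings formed after the insect-defoliation signature.
616 − 4 false = 612 true growth rings after the insect-defoliation signature.
The growth ring at the bark edge is 1899 CE, so the insect-defoliation signature dates to 1899 − 612 = 1287 CE.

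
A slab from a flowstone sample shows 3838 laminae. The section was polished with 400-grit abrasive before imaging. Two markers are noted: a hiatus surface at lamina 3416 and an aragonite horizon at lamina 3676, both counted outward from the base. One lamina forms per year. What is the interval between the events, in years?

260 years

The two markers are separated by 3676 − 3416 = 260 laminae.
That is 260 years at one lamina per year.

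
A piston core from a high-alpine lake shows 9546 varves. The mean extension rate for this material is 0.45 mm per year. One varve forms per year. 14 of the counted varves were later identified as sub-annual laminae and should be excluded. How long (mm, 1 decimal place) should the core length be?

After corrections the count is 9546 − 14 = 9532 varves.
9532 years at 0.45 mm/year gives 0.45 × 9532 = 4289.4 mm.

4289.4 mm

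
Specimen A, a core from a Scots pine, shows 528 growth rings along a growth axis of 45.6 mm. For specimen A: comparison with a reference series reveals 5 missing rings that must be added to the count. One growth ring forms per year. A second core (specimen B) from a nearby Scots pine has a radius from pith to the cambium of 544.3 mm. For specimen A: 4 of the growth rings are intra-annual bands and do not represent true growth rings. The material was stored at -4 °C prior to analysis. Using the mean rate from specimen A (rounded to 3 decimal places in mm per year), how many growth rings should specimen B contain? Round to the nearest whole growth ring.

Specimen A: true growth ring count = 528 − 4 + 5 = 529.
A: Extension rate ≈ 45.6 / 529 = 0.086 mm/yr.
Specimen B: 544.3 mm / 0.086 mm per year = 6329.07 years ≈ 6329 growth rings.

6329 growth rings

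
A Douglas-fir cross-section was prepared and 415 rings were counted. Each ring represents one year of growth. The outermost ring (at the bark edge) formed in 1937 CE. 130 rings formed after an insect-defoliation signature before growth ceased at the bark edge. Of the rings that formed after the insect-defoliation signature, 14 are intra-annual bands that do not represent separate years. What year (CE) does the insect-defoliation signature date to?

1821 CE

130 rings post-date the insect-defoliation signature.
Excluding 14 false rings: 130 − 14 = 116.
1937 − 116 = 1821 CE.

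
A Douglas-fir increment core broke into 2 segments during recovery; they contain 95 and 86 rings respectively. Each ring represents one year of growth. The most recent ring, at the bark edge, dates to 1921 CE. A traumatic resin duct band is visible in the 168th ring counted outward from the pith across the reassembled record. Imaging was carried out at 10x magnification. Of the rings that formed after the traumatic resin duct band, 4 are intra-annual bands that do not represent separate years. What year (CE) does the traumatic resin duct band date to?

1912 CE

Total rings = 95 + 86 = 181.
The traumatic resin duct band sits at ring 168 from the pith, so 181 − 168 = 13 rings formed after it.
Excluding 4 false rings: 13 − 4 = 9.
1921 − 9 = 1912 CE.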